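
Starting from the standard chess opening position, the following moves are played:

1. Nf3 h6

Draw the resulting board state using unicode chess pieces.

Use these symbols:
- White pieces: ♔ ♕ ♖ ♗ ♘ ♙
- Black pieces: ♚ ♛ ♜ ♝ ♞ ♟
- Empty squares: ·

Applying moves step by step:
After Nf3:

♜ ♞ ♝ ♛ ♚ ♝ ♞ ♜
♟ ♟ ♟ ♟ ♟ ♟ ♟ ♟
· · · · · · · ·
· · · · · · · ·
· · · · · · · ·
· · · · · ♘ · ·
♙ ♙ ♙ ♙ ♙ ♙ ♙ ♙
♖ ♘ ♗ ♕ ♔ ♗ · ♖


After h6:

♜ ♞ ♝ ♛ ♚ ♝ ♞ ♜
♟ ♟ ♟ ♟ ♟ ♟ ♟ ·
· · · · · · · ♟
· · · · · · · ·
· · · · · · · ·
· · · · · ♘ · ·
♙ ♙ ♙ ♙ ♙ ♙ ♙ ♙
♖ ♘ ♗ ♕ ♔ ♗ · ♖



  a b c d e f g h
  ─────────────────
8│♜ ♞ ♝ ♛ ♚ ♝ ♞ ♜│8
7│♟ ♟ ♟ ♟ ♟ ♟ ♟ ·│7
6│· · · · · · · ♟│6
5│· · · · · · · ·│5
4│· · · · · · · ·│4
3│· · · · · ♘ · ·│3
2│♙ ♙ ♙ ♙ ♙ ♙ ♙ ♙│2
1│♖ ♘ ♗ ♕ ♔ ♗ · ♖│1
  ─────────────────
  a b c d e f g h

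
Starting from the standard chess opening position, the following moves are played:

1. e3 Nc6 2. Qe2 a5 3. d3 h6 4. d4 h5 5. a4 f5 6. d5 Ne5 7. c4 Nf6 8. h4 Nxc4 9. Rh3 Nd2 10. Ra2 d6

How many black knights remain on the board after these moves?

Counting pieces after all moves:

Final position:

  a b c d e f g h
  ─────────────────
8│♜ · ♝ ♛ ♚ ♝ · ♜│8
7│· ♟ ♟ · ♟ · ♟ ·│7
6│· · · ♟ · ♞ · ·│6
5│♟ · · ♙ · ♟ · ♟│5
4│♙ · · · · · · ♙│4
3│· · · · ♙ · · ♖│3
2│♖ ♙ · ♞ ♕ ♙ ♙ ·│2
1│· ♘ ♗ · ♔ ♗ ♘ ·│1
  ─────────────────
  a b c d e f g h


2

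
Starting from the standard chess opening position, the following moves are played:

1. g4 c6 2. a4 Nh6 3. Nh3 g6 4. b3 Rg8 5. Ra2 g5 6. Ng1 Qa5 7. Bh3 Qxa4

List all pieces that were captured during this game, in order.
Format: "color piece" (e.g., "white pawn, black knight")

Tracking captures:
  Qxa4: captured white pawn

white pawn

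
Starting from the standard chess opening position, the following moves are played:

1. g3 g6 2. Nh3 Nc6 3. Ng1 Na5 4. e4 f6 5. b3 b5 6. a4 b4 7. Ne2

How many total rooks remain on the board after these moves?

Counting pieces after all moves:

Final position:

  a b c d e f g h
  ─────────────────
8│♜ · ♝ ♛ ♚ ♝ ♞ ♜│8
7│♟ · ♟ ♟ ♟ · · ♟│7
6│· · · · · ♟ ♟ ·│6
5│♞ · · · · · · ·│5
4│♙ ♟ · · ♙ · · ·│4
3│· ♙ · · · · ♙ ·│3
2│· · ♙ ♙ ♘ ♙ · ♙│2
1│♖ ♘ ♗ ♕ ♔ ♗ · ♖│1
  ─────────────────
  a b c d e f g h


4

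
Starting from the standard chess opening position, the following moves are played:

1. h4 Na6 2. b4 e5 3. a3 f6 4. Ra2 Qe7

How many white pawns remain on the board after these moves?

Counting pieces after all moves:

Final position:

  a b c d e f g h
  ─────────────────
8│♜ · ♝ · ♚ ♝ ♞ ♜│8
7│♟ ♟ ♟ ♟ ♛ · ♟ ♟│7
6│♞ · · · · ♟ · ·│6
5│· · · · ♟ · · ·│5
4│· ♙ · · · · · ♙│4
3│♙ · · · · · · ·│3
2│♖ · ♙ ♙ ♙ ♙ ♙ ·│2
1│· ♘ ♗ ♕ ♔ ♗ ♘ ♖│1
  ─────────────────
  a b c d e f g h


8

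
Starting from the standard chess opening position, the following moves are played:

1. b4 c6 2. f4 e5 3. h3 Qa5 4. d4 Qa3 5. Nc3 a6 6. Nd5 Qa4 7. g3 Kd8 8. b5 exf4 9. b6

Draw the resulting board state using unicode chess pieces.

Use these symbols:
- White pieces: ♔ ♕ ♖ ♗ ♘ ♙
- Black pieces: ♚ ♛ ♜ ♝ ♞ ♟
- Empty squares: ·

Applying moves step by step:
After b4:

♜ ♞ ♝ ♛ ♚ ♝ ♞ ♜
♟ ♟ ♟ ♟ ♟ ♟ ♟ ♟
· · · · · · · ·
· · · · · · · ·
· ♙ · · · · · ·
· · · · · · · ·
♙ · ♙ ♙ ♙ ♙ ♙ ♙
♖ ♘ ♗ ♕ ♔ ♗ ♘ ♖


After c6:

♜ ♞ ♝ ♛ ♚ ♝ ♞ ♜
♟ ♟ · ♟ ♟ ♟ ♟ ♟
· · ♟ · · · · ·
· · · · · · · ·
· ♙ · · · · · ·
· · · · · · · ·
♙ · ♙ ♙ ♙ ♙ ♙ ♙
♖ ♘ ♗ ♕ ♔ ♗ ♘ ♖


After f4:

♜ ♞ ♝ ♛ ♚ ♝ ♞ ♜
♟ ♟ · ♟ ♟ ♟ ♟ ♟
· · ♟ · · · · ·
· · · · · · · ·
· ♙ · · · ♙ · ·
· · · · · · · ·
♙ · ♙ ♙ ♙ · ♙ ♙
♖ ♘ ♗ ♕ ♔ ♗ ♘ ♖


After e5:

♜ ♞ ♝ ♛ ♚ ♝ ♞ ♜
♟ ♟ · ♟ · ♟ ♟ ♟
· · ♟ · · · · ·
· · · · ♟ · · ·
· ♙ · · · ♙ · ·
· · · · · · · ·
♙ · ♙ ♙ ♙ · ♙ ♙
♖ ♘ ♗ ♕ ♔ ♗ ♘ ♖


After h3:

♜ ♞ ♝ ♛ ♚ ♝ ♞ ♜
♟ ♟ · ♟ · ♟ ♟ ♟
· · ♟ · · · · ·
· · · · ♟ · · ·
· ♙ · · · ♙ · ·
· · · · · · · ♙
♙ · ♙ ♙ ♙ · ♙ ·
♖ ♘ ♗ ♕ ♔ ♗ ♘ ♖


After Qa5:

♜ ♞ ♝ · ♚ ♝ ♞ ♜
♟ ♟ · ♟ · ♟ ♟ ♟
· · ♟ · · · · ·
♛ · · · ♟ · · ·
· ♙ · · · ♙ · ·
· · · · · · · ♙
♙ · ♙ ♙ ♙ · ♙ ·
♖ ♘ ♗ ♕ ♔ ♗ ♘ ♖


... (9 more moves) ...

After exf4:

♜ ♞ ♝ ♚ · ♝ ♞ ♜
· ♟ · ♟ · ♟ ♟ ♟
♟ · ♟ · · · · ·
· ♙ · ♘ · · · ·
♛ · · ♙ · ♟ · ·
· · · · · · ♙ ♙
♙ · ♙ · ♙ · · ·
♖ · ♗ ♕ ♔ ♗ ♘ ♖


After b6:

♜ ♞ ♝ ♚ · ♝ ♞ ♜
· ♟ · ♟ · ♟ ♟ ♟
♟ ♙ ♟ · · · · ·
· · · ♘ · · · ·
♛ · · ♙ · ♟ · ·
· · · · · · ♙ ♙
♙ · ♙ · ♙ · · ·
♖ · ♗ ♕ ♔ ♗ ♘ ♖



  a b c d e f g h
  ─────────────────
8│♜ ♞ ♝ ♚ · ♝ ♞ ♜│8
7│· ♟ · ♟ · ♟ ♟ ♟│7
6│♟ ♙ ♟ · · · · ·│6
5│· · · ♘ · · · ·│5
4│♛ · · ♙ · ♟ · ·│4
3│· · · · · · ♙ ♙│3
2│♙ · ♙ · ♙ · · ·│2
1│♖ · ♗ ♕ ♔ ♗ ♘ ♖│1
  ─────────────────
  a b c d e f g h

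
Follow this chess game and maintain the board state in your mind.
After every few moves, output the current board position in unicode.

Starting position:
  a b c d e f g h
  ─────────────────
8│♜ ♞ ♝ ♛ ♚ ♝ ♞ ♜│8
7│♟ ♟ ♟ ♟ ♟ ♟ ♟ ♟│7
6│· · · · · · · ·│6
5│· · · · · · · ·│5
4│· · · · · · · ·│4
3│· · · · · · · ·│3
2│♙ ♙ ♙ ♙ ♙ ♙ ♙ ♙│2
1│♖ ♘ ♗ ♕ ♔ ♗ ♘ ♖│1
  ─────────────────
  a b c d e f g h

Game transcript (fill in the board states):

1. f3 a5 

  a b c d e f g h
  ─────────────────
8│♜ ♞ ♝ ♛ ♚ ♝ ♞ ♜│8
7│· ♟ ♟ ♟ ♟ ♟ ♟ ♟│7
6│· · · · · · · ·│6
5│♟ · · · · · · ·│5
4│· · · · · · · ·│4
3│· · · · · ♙ · ·│3
2│♙ ♙ ♙ ♙ ♙ · ♙ ♙│2
1│♖ ♘ ♗ ♕ ♔ ♗ ♘ ♖│1
  ─────────────────
  a b c d e f g h

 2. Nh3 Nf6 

  a b c d e f g h
  ─────────────────
8│♜ ♞ ♝ ♛ ♚ ♝ · ♜│8
7│· ♟ ♟ ♟ ♟ ♟ ♟ ♟│7
6│· · · · · ♞ · ·│6
5│♟ · · · · · · ·│5
4│· · · · · · · ·│4
3│· · · · · ♙ · ♘│3
2│♙ ♙ ♙ ♙ ♙ · ♙ ♙│2
1│♖ ♘ ♗ ♕ ♔ ♗ · ♖│1
  ─────────────────
  a b c d e f g h

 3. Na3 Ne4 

  a b c d e f g h
  ─────────────────
8│♜ ♞ ♝ ♛ ♚ ♝ · ♜│8
7│· ♟ ♟ ♟ ♟ ♟ ♟ ♟│7
6│· · · · · · · ·│6
5│♟ · · · · · · ·│5
4│· · · · ♞ · · ·│4
3│♘ · · · · ♙ · ♘│3
2│♙ ♙ ♙ ♙ ♙ · ♙ ♙│2
1│♖ · ♗ ♕ ♔ ♗ · ♖│1
  ─────────────────
  a b c d e f g h

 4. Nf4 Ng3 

  a b c d e f g h
  ─────────────────
8│♜ ♞ ♝ ♛ ♚ ♝ · ♜│8
7│· ♟ ♟ ♟ ♟ ♟ ♟ ♟│7
6│· · · · · · · ·│6
5│♟ · · · · · · ·│5
4│· · · · · ♘ · ·│4
3│♘ · · · · ♙ ♞ ·│3
2│♙ ♙ ♙ ♙ ♙ · ♙ ♙│2
1│♖ · ♗ ♕ ♔ ♗ · ♖│1
  ─────────────────
  a b c d e f g h



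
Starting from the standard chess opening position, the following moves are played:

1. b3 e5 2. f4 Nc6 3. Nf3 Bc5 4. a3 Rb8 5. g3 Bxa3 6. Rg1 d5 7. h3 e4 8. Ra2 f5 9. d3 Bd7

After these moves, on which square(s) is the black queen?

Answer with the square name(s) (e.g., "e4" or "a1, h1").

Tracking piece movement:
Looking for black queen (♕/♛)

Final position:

  a b c d e f g h
  ─────────────────
8│· ♜ · ♛ ♚ · ♞ ♜│8
7│♟ ♟ ♟ ♝ · · ♟ ♟│7
6│· · ♞ · · · · ·│6
5│· · · ♟ · ♟ · ·│5
4│· · · · ♟ ♙ · ·│4
3│♝ ♙ · ♙ · ♘ ♙ ♙│3
2│♖ · ♙ · ♙ · · ·│2
1│· ♘ ♗ ♕ ♔ ♗ ♖ ·│1
  ─────────────────
  a b c d e f g h


d8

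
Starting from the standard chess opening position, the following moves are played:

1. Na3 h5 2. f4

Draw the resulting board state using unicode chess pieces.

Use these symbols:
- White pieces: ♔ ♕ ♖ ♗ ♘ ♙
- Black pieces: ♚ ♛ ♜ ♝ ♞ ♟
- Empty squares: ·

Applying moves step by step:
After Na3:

♜ ♞ ♝ ♛ ♚ ♝ ♞ ♜
♟ ♟ ♟ ♟ ♟ ♟ ♟ ♟
· · · · · · · ·
· · · · · · · ·
· · · · · · · ·
♘ · · · · · · ·
♙ ♙ ♙ ♙ ♙ ♙ ♙ ♙
♖ · ♗ ♕ ♔ ♗ ♘ ♖


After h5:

♜ ♞ ♝ ♛ ♚ ♝ ♞ ♜
♟ ♟ ♟ ♟ ♟ ♟ ♟ ·
· · · · · · · ·
· · · · · · · ♟
· · · · · · · ·
♘ · · · · · · ·
♙ ♙ ♙ ♙ ♙ ♙ ♙ ♙
♖ · ♗ ♕ ♔ ♗ ♘ ♖


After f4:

♜ ♞ ♝ ♛ ♚ ♝ ♞ ♜
♟ ♟ ♟ ♟ ♟ ♟ ♟ ·
· · · · · · · ·
· · · · · · · ♟
· · · · · ♙ · ·
♘ · · · · · · ·
♙ ♙ ♙ ♙ ♙ · ♙ ♙
♖ · ♗ ♕ ♔ ♗ ♘ ♖



  a b c d e f g h
  ─────────────────
8│♜ ♞ ♝ ♛ ♚ ♝ ♞ ♜│8
7│♟ ♟ ♟ ♟ ♟ ♟ ♟ ·│7
6│· · · · · · · ·│6
5│· · · · · · · ♟│5
4│· · · · · ♙ · ·│4
3│♘ · · · · · · ·│3
2│♙ ♙ ♙ ♙ ♙ · ♙ ♙│2
1│♖ · ♗ ♕ ♔ ♗ ♘ ♖│1
  ─────────────────
  a b c d e f g h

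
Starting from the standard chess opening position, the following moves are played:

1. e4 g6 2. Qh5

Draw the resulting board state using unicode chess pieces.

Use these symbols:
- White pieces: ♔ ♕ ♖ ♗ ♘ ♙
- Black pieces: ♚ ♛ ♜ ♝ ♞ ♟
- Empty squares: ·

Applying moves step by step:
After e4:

♜ ♞ ♝ ♛ ♚ ♝ ♞ ♜
♟ ♟ ♟ ♟ ♟ ♟ ♟ ♟
· · · · · · · ·
· · · · · · · ·
· · · · ♙ · · ·
· · · · · · · ·
♙ ♙ ♙ ♙ · ♙ ♙ ♙
♖ ♘ ♗ ♕ ♔ ♗ ♘ ♖


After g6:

♜ ♞ ♝ ♛ ♚ ♝ ♞ ♜
♟ ♟ ♟ ♟ ♟ ♟ · ♟
· · · · · · ♟ ·
· · · · · · · ·
· · · · ♙ · · ·
· · · · · · · ·
♙ ♙ ♙ ♙ · ♙ ♙ ♙
♖ ♘ ♗ ♕ ♔ ♗ ♘ ♖


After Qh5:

♜ ♞ ♝ ♛ ♚ ♝ ♞ ♜
♟ ♟ ♟ ♟ ♟ ♟ · ♟
· · · · · · ♟ ·
· · · · · · · ♕
· · · · ♙ · · ·
· · · · · · · ·
♙ ♙ ♙ ♙ · ♙ ♙ ♙
♖ ♘ ♗ · ♔ ♗ ♘ ♖



  a b c d e f g h
  ─────────────────
8│♜ ♞ ♝ ♛ ♚ ♝ ♞ ♜│8
7│♟ ♟ ♟ ♟ ♟ ♟ · ♟│7
6│· · · · · · ♟ ·│6
5│· · · · · · · ♕│5
4│· · · · ♙ · · ·│4
3│· · · · · · · ·│3
2│♙ ♙ ♙ ♙ · ♙ ♙ ♙│2
1│♖ ♘ ♗ · ♔ ♗ ♘ ♖│1
  ─────────────────
  a b c d e f g h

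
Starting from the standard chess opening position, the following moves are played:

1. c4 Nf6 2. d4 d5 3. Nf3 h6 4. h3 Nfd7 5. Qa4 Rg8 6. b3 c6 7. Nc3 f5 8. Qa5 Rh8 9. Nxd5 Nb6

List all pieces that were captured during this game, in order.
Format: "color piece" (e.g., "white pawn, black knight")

Tracking captures:
  Nxd5: captured black pawn

black pawn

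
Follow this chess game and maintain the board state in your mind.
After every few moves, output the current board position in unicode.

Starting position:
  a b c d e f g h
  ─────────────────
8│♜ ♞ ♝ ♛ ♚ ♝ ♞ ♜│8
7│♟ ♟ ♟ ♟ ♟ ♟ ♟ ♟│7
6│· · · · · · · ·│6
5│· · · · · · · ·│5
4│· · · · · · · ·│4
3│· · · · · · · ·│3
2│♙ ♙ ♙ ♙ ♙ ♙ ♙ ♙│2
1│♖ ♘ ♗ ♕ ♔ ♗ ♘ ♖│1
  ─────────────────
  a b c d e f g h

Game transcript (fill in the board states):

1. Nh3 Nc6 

  a b c d e f g h
  ─────────────────
8│♜ · ♝ ♛ ♚ ♝ ♞ ♜│8
7│♟ ♟ ♟ ♟ ♟ ♟ ♟ ♟│7
6│· · ♞ · · · · ·│6
5│· · · · · · · ·│5
4│· · · · · · · ·│4
3│· · · · · · · ♘│3
2│♙ ♙ ♙ ♙ ♙ ♙ ♙ ♙│2
1│♖ ♘ ♗ ♕ ♔ ♗ · ♖│1
  ─────────────────
  a b c d e f g h

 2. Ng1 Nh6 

  a b c d e f g h
  ─────────────────
8│♜ · ♝ ♛ ♚ ♝ · ♜│8
7│♟ ♟ ♟ ♟ ♟ ♟ ♟ ♟│7
6│· · ♞ · · · · ♞│6
5│· · · · · · · ·│5
4│· · · · · · · ·│4
3│· · · · · · · ·│3
2│♙ ♙ ♙ ♙ ♙ ♙ ♙ ♙│2
1│♖ ♘ ♗ ♕ ♔ ♗ ♘ ♖│1
  ─────────────────
  a b c d e f g h

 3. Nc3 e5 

  a b c d e f g h
  ─────────────────
8│♜ · ♝ ♛ ♚ ♝ · ♜│8
7│♟ ♟ ♟ ♟ · ♟ ♟ ♟│7
6│· · ♞ · · · · ♞│6
5│· · · · ♟ · · ·│5
4│· · · · · · · ·│4
3│· · ♘ · · · · ·│3
2│♙ ♙ ♙ ♙ ♙ ♙ ♙ ♙│2
1│♖ · ♗ ♕ ♔ ♗ ♘ ♖│1
  ─────────────────
  a b c d e f g h

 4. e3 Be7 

  a b c d e f g h
  ─────────────────
8│♜ · ♝ ♛ ♚ · · ♜│8
7│♟ ♟ ♟ ♟ ♝ ♟ ♟ ♟│7
6│· · ♞ · · · · ♞│6
5│· · · · ♟ · · ·│5
4│· · · · · · · ·│4
3│· · ♘ · ♙ · · ·│3
2│♙ ♙ ♙ ♙ · ♙ ♙ ♙│2
1│♖ · ♗ ♕ ♔ ♗ ♘ ♖│1
  ─────────────────
  a b c d e f g h

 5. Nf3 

  a b c d e f g h
  ─────────────────
8│♜ · ♝ ♛ ♚ · · ♜│8
7│♟ ♟ ♟ ♟ ♝ ♟ ♟ ♟│7
6│· · ♞ · · · · ♞│6
5│· · · · ♟ · · ·│5
4│· · · · · · · ·│4
3│· · ♘ · ♙ ♘ · ·│3
2│♙ ♙ ♙ ♙ · ♙ ♙ ♙│2
1│♖ · ♗ ♕ ♔ ♗ · ♖│1
  ─────────────────
  a b c d e f g h


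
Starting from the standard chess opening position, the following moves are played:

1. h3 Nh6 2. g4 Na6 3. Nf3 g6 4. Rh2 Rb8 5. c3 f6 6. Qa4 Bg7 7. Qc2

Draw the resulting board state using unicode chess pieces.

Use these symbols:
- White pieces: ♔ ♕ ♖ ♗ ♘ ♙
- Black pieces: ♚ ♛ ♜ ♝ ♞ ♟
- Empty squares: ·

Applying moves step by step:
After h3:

♜ ♞ ♝ ♛ ♚ ♝ ♞ ♜
♟ ♟ ♟ ♟ ♟ ♟ ♟ ♟
· · · · · · · ·
· · · · · · · ·
· · · · · · · ·
· · · · · · · ♙
♙ ♙ ♙ ♙ ♙ ♙ ♙ ·
♖ ♘ ♗ ♕ ♔ ♗ ♘ ♖


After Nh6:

♜ ♞ ♝ ♛ ♚ ♝ · ♜
♟ ♟ ♟ ♟ ♟ ♟ ♟ ♟
· · · · · · · ♞
· · · · · · · ·
· · · · · · · ·
· · · · · · · ♙
♙ ♙ ♙ ♙ ♙ ♙ ♙ ·
♖ ♘ ♗ ♕ ♔ ♗ ♘ ♖


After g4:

♜ ♞ ♝ ♛ ♚ ♝ · ♜
♟ ♟ ♟ ♟ ♟ ♟ ♟ ♟
· · · · · · · ♞
· · · · · · · ·
· · · · · · ♙ ·
· · · · · · · ♙
♙ ♙ ♙ ♙ ♙ ♙ · ·
♖ ♘ ♗ ♕ ♔ ♗ ♘ ♖


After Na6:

♜ · ♝ ♛ ♚ ♝ · ♜
♟ ♟ ♟ ♟ ♟ ♟ ♟ ♟
♞ · · · · · · ♞
· · · · · · · ·
· · · · · · ♙ ·
· · · · · · · ♙
♙ ♙ ♙ ♙ ♙ ♙ · ·
♖ ♘ ♗ ♕ ♔ ♗ ♘ ♖


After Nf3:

♜ · ♝ ♛ ♚ ♝ · ♜
♟ ♟ ♟ ♟ ♟ ♟ ♟ ♟
♞ · · · · · · ♞
· · · · · · · ·
· · · · · · ♙ ·
· · · · · ♘ · ♙
♙ ♙ ♙ ♙ ♙ ♙ · ·
♖ ♘ ♗ ♕ ♔ ♗ · ♖


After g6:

♜ · ♝ ♛ ♚ ♝ · ♜
♟ ♟ ♟ ♟ ♟ ♟ · ♟
♞ · · · · · ♟ ♞
· · · · · · · ·
· · · · · · ♙ ·
· · · · · ♘ · ♙
♙ ♙ ♙ ♙ ♙ ♙ · ·
♖ ♘ ♗ ♕ ♔ ♗ · ♖


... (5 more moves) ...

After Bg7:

· ♜ ♝ ♛ ♚ · · ♜
♟ ♟ ♟ ♟ ♟ · ♝ ♟
♞ · · · · ♟ ♟ ♞
· · · · · · · ·
♕ · · · · · ♙ ·
· · ♙ · · ♘ · ♙
♙ ♙ · ♙ ♙ ♙ · ♖
♖ ♘ ♗ · ♔ ♗ · ·


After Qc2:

· ♜ ♝ ♛ ♚ · · ♜
♟ ♟ ♟ ♟ ♟ · ♝ ♟
♞ · · · · ♟ ♟ ♞
· · · · · · · ·
· · · · · · ♙ ·
· · ♙ · · ♘ · ♙
♙ ♙ ♕ ♙ ♙ ♙ · ♖
♖ ♘ ♗ · ♔ ♗ · ·



  a b c d e f g h
  ─────────────────
8│· ♜ ♝ ♛ ♚ · · ♜│8
7│♟ ♟ ♟ ♟ ♟ · ♝ ♟│7
6│♞ · · · · ♟ ♟ ♞│6
5│· · · · · · · ·│5
4│· · · · · · ♙ ·│4
3│· · ♙ · · ♘ · ♙│3
2│♙ ♙ ♕ ♙ ♙ ♙ · ♖│2
1│♖ ♘ ♗ · ♔ ♗ · ·│1
  ─────────────────
  a b c d e f g h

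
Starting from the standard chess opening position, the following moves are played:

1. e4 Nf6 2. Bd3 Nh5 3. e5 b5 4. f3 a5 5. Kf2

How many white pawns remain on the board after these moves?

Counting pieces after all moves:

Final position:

  a b c d e f g h
  ─────────────────
8│♜ ♞ ♝ ♛ ♚ ♝ · ♜│8
7│· · ♟ ♟ ♟ ♟ ♟ ♟│7
6│· · · · · · · ·│6
5│♟ ♟ · · ♙ · · ♞│5
4│· · · · · · · ·│4
3│· · · ♗ · ♙ · ·│3
2│♙ ♙ ♙ ♙ · ♔ ♙ ♙│2
1│♖ ♘ ♗ ♕ · · ♘ ♖│1
  ─────────────────
  a b c d e f g h


8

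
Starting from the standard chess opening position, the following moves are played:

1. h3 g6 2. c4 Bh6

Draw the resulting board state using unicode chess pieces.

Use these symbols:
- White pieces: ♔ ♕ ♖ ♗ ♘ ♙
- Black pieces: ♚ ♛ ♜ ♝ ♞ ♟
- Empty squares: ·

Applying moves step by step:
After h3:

♜ ♞ ♝ ♛ ♚ ♝ ♞ ♜
♟ ♟ ♟ ♟ ♟ ♟ ♟ ♟
· · · · · · · ·
· · · · · · · ·
· · · · · · · ·
· · · · · · · ♙
♙ ♙ ♙ ♙ ♙ ♙ ♙ ·
♖ ♘ ♗ ♕ ♔ ♗ ♘ ♖


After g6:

♜ ♞ ♝ ♛ ♚ ♝ ♞ ♜
♟ ♟ ♟ ♟ ♟ ♟ · ♟
· · · · · · ♟ ·
· · · · · · · ·
· · · · · · · ·
· · · · · · · ♙
♙ ♙ ♙ ♙ ♙ ♙ ♙ ·
♖ ♘ ♗ ♕ ♔ ♗ ♘ ♖


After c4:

♜ ♞ ♝ ♛ ♚ ♝ ♞ ♜
♟ ♟ ♟ ♟ ♟ ♟ · ♟
· · · · · · ♟ ·
· · · · · · · ·
· · ♙ · · · · ·
· · · · · · · ♙
♙ ♙ · ♙ ♙ ♙ ♙ ·
♖ ♘ ♗ ♕ ♔ ♗ ♘ ♖


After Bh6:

♜ ♞ ♝ ♛ ♚ · ♞ ♜
♟ ♟ ♟ ♟ ♟ ♟ · ♟
· · · · · · ♟ ♝
· · · · · · · ·
· · ♙ · · · · ·
· · · · · · · ♙
♙ ♙ · ♙ ♙ ♙ ♙ ·
♖ ♘ ♗ ♕ ♔ ♗ ♘ ♖



  a b c d e f g h
  ─────────────────
8│♜ ♞ ♝ ♛ ♚ · ♞ ♜│8
7│♟ ♟ ♟ ♟ ♟ ♟ · ♟│7
6│· · · · · · ♟ ♝│6
5│· · · · · · · ·│5
4│· · ♙ · · · · ·│4
3│· · · · · · · ♙│3
2│♙ ♙ · ♙ ♙ ♙ ♙ ·│2
1│♖ ♘ ♗ ♕ ♔ ♗ ♘ ♖│1
  ─────────────────
  a b c d e f g h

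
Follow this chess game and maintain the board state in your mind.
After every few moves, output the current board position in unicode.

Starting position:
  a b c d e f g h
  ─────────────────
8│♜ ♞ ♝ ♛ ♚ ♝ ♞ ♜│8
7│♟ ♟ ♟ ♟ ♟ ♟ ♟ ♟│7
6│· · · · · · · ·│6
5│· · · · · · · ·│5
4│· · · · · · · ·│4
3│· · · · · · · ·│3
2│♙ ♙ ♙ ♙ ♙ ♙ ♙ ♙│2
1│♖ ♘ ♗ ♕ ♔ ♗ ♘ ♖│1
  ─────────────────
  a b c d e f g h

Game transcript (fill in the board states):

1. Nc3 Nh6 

  a b c d e f g h
  ─────────────────
8│♜ ♞ ♝ ♛ ♚ ♝ · ♜│8
7│♟ ♟ ♟ ♟ ♟ ♟ ♟ ♟│7
6│· · · · · · · ♞│6
5│· · · · · · · ·│5
4│· · · · · · · ·│4
3│· · ♘ · · · · ·│3
2│♙ ♙ ♙ ♙ ♙ ♙ ♙ ♙│2
1│♖ · ♗ ♕ ♔ ♗ ♘ ♖│1
  ─────────────────
  a b c d e f g h

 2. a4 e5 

  a b c d e f g h
  ─────────────────
8│♜ ♞ ♝ ♛ ♚ ♝ · ♜│8
7│♟ ♟ ♟ ♟ · ♟ ♟ ♟│7
6│· · · · · · · ♞│6
5│· · · · ♟ · · ·│5
4│♙ · · · · · · ·│4
3│· · ♘ · · · · ·│3
2│· ♙ ♙ ♙ ♙ ♙ ♙ ♙│2
1│♖ · ♗ ♕ ♔ ♗ ♘ ♖│1
  ─────────────────
  a b c d e f g h

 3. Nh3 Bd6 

  a b c d e f g h
  ─────────────────
8│♜ ♞ ♝ ♛ ♚ · · ♜│8
7│♟ ♟ ♟ ♟ · ♟ ♟ ♟│7
6│· · · ♝ · · · ♞│6
5│· · · · ♟ · · ·│5
4│♙ · · · · · · ·│4
3│· · ♘ · · · · ♘│3
2│· ♙ ♙ ♙ ♙ ♙ ♙ ♙│2
1│♖ · ♗ ♕ ♔ ♗ · ♖│1
  ─────────────────
  a b c d e f g h

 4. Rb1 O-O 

  a b c d e f g h
  ─────────────────
8│♜ ♞ ♝ ♛ · ♜ ♚ ·│8
7│♟ ♟ ♟ ♟ · ♟ ♟ ♟│7
6│· · · ♝ · · · ♞│6
5│· · · · ♟ · · ·│5
4│♙ · · · · · · ·│4
3│· · ♘ · · · · ♘│3
2│· ♙ ♙ ♙ ♙ ♙ ♙ ♙│2
1│· ♖ ♗ ♕ ♔ ♗ · ♖│1
  ─────────────────
  a b c d e f g h



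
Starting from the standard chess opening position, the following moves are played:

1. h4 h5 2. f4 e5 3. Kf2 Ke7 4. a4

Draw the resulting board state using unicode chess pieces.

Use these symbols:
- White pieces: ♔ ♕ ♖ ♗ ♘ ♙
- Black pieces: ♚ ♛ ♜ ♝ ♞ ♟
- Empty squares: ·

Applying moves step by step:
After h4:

♜ ♞ ♝ ♛ ♚ ♝ ♞ ♜
♟ ♟ ♟ ♟ ♟ ♟ ♟ ♟
· · · · · · · ·
· · · · · · · ·
· · · · · · · ♙
· · · · · · · ·
♙ ♙ ♙ ♙ ♙ ♙ ♙ ·
♖ ♘ ♗ ♕ ♔ ♗ ♘ ♖


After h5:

♜ ♞ ♝ ♛ ♚ ♝ ♞ ♜
♟ ♟ ♟ ♟ ♟ ♟ ♟ ·
· · · · · · · ·
· · · · · · · ♟
· · · · · · · ♙
· · · · · · · ·
♙ ♙ ♙ ♙ ♙ ♙ ♙ ·
♖ ♘ ♗ ♕ ♔ ♗ ♘ ♖


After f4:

♜ ♞ ♝ ♛ ♚ ♝ ♞ ♜
♟ ♟ ♟ ♟ ♟ ♟ ♟ ·
· · · · · · · ·
· · · · · · · ♟
· · · · · ♙ · ♙
· · · · · · · ·
♙ ♙ ♙ ♙ ♙ · ♙ ·
♖ ♘ ♗ ♕ ♔ ♗ ♘ ♖


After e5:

♜ ♞ ♝ ♛ ♚ ♝ ♞ ♜
♟ ♟ ♟ ♟ · ♟ ♟ ·
· · · · · · · ·
· · · · ♟ · · ♟
· · · · · ♙ · ♙
· · · · · · · ·
♙ ♙ ♙ ♙ ♙ · ♙ ·
♖ ♘ ♗ ♕ ♔ ♗ ♘ ♖


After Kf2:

♜ ♞ ♝ ♛ ♚ ♝ ♞ ♜
♟ ♟ ♟ ♟ · ♟ ♟ ·
· · · · · · · ·
· · · · ♟ · · ♟
· · · · · ♙ · ♙
· · · · · · · ·
♙ ♙ ♙ ♙ ♙ ♔ ♙ ·
♖ ♘ ♗ ♕ · ♗ ♘ ♖


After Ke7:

♜ ♞ ♝ ♛ · ♝ ♞ ♜
♟ ♟ ♟ ♟ ♚ ♟ ♟ ·
· · · · · · · ·
· · · · ♟ · · ♟
· · · · · ♙ · ♙
· · · · · · · ·
♙ ♙ ♙ ♙ ♙ ♔ ♙ ·
♖ ♘ ♗ ♕ · ♗ ♘ ♖


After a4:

♜ ♞ ♝ ♛ · ♝ ♞ ♜
♟ ♟ ♟ ♟ ♚ ♟ ♟ ·
· · · · · · · ·
· · · · ♟ · · ♟
♙ · · · · ♙ · ♙
· · · · · · · ·
· ♙ ♙ ♙ ♙ ♔ ♙ ·
♖ ♘ ♗ ♕ · ♗ ♘ ♖



  a b c d e f g h
  ─────────────────
8│♜ ♞ ♝ ♛ · ♝ ♞ ♜│8
7│♟ ♟ ♟ ♟ ♚ ♟ ♟ ·│7
6│· · · · · · · ·│6
5│· · · · ♟ · · ♟│5
4│♙ · · · · ♙ · ♙│4
3│· · · · · · · ·│3
2│· ♙ ♙ ♙ ♙ ♔ ♙ ·│2
1│♖ ♘ ♗ ♕ · ♗ ♘ ♖│1
  ─────────────────
  a b c d e f g h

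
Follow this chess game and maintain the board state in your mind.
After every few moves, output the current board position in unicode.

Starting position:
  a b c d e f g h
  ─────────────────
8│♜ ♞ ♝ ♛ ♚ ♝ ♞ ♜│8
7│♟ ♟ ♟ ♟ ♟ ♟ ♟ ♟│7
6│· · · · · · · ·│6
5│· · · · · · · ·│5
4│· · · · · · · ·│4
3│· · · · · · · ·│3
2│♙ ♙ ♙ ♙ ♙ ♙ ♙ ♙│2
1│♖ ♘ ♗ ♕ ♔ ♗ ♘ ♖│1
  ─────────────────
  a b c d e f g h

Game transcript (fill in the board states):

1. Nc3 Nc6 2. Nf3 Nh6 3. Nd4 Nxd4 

  a b c d e f g h
  ─────────────────
8│♜ · ♝ ♛ ♚ ♝ · ♜│8
7│♟ ♟ ♟ ♟ ♟ ♟ ♟ ♟│7
6│· · · · · · · ♞│6
5│· · · · · · · ·│5
4│· · · ♞ · · · ·│4
3│· · ♘ · · · · ·│3
2│♙ ♙ ♙ ♙ ♙ ♙ ♙ ♙│2
1│♖ · ♗ ♕ ♔ ♗ · ♖│1
  ─────────────────
  a b c d e f g h

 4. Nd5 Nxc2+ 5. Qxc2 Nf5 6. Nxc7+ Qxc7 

  a b c d e f g h
  ─────────────────
8│♜ · ♝ · ♚ ♝ · ♜│8
7│♟ ♟ ♛ ♟ ♟ ♟ ♟ ♟│7
6│· · · · · · · ·│6
5│· · · · · ♞ · ·│5
4│· · · · · · · ·│4
3│· · · · · · · ·│3
2│♙ ♙ ♕ ♙ ♙ ♙ ♙ ♙│2
1│♖ · ♗ · ♔ ♗ · ♖│1
  ─────────────────
  a b c d e f g h

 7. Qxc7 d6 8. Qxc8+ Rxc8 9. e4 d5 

  a b c d e f g h
  ─────────────────
8│· · ♜ · ♚ ♝ · ♜│8
7│♟ ♟ · · ♟ ♟ ♟ ♟│7
6│· · · · · · · ·│6
5│· · · ♟ · ♞ · ·│5
4│· · · · ♙ · · ·│4
3│· · · · · · · ·│3
2│♙ ♙ · ♙ · ♙ ♙ ♙│2
1│♖ · ♗ · ♔ ♗ · ♖│1
  ─────────────────
  a b c d e f g h

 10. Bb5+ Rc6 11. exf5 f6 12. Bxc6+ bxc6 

  a b c d e f g h
  ─────────────────
8│· · · · ♚ ♝ · ♜│8
7│♟ · · · ♟ · ♟ ♟│7
6│· · ♟ · · ♟ · ·│6
5│· · · ♟ · ♙ · ·│5
4│· · · · · · · ·│4
3│· · · · · · · ·│3
2│♙ ♙ · ♙ · ♙ ♙ ♙│2
1│♖ · ♗ · ♔ · · ♖│1
  ─────────────────
  a b c d e f g h

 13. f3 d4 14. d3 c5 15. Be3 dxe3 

  a b c d e f g h
  ─────────────────
8│· · · · ♚ ♝ · ♜│8
7│♟ · · · ♟ · ♟ ♟│7
6│· · · · · ♟ · ·│6
5│· · ♟ · · ♙ · ·│5
4│· · · · · · · ·│4
3│· · · ♙ ♟ ♙ · ·│3
2│♙ ♙ · · · · ♙ ♙│2
1│♖ · · · ♔ · · ♖│1
  ─────────────────
  a b c d e f g h



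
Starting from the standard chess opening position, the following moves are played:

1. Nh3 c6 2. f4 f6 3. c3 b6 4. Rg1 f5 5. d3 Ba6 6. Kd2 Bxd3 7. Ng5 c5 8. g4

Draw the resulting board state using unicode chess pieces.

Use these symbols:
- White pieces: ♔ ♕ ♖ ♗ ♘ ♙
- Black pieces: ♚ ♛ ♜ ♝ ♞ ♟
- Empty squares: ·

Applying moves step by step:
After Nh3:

♜ ♞ ♝ ♛ ♚ ♝ ♞ ♜
♟ ♟ ♟ ♟ ♟ ♟ ♟ ♟
· · · · · · · ·
· · · · · · · ·
· · · · · · · ·
· · · · · · · ♘
♙ ♙ ♙ ♙ ♙ ♙ ♙ ♙
♖ ♘ ♗ ♕ ♔ ♗ · ♖


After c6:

♜ ♞ ♝ ♛ ♚ ♝ ♞ ♜
♟ ♟ · ♟ ♟ ♟ ♟ ♟
· · ♟ · · · · ·
· · · · · · · ·
· · · · · · · ·
· · · · · · · ♘
♙ ♙ ♙ ♙ ♙ ♙ ♙ ♙
♖ ♘ ♗ ♕ ♔ ♗ · ♖


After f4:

♜ ♞ ♝ ♛ ♚ ♝ ♞ ♜
♟ ♟ · ♟ ♟ ♟ ♟ ♟
· · ♟ · · · · ·
· · · · · · · ·
· · · · · ♙ · ·
· · · · · · · ♘
♙ ♙ ♙ ♙ ♙ · ♙ ♙
♖ ♘ ♗ ♕ ♔ ♗ · ♖


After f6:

♜ ♞ ♝ ♛ ♚ ♝ ♞ ♜
♟ ♟ · ♟ ♟ · ♟ ♟
· · ♟ · · ♟ · ·
· · · · · · · ·
· · · · · ♙ · ·
· · · · · · · ♘
♙ ♙ ♙ ♙ ♙ · ♙ ♙
♖ ♘ ♗ ♕ ♔ ♗ · ♖


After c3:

♜ ♞ ♝ ♛ ♚ ♝ ♞ ♜
♟ ♟ · ♟ ♟ · ♟ ♟
· · ♟ · · ♟ · ·
· · · · · · · ·
· · · · · ♙ · ·
· · ♙ · · · · ♘
♙ ♙ · ♙ ♙ · ♙ ♙
♖ ♘ ♗ ♕ ♔ ♗ · ♖


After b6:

♜ ♞ ♝ ♛ ♚ ♝ ♞ ♜
♟ · · ♟ ♟ · ♟ ♟
· ♟ ♟ · · ♟ · ·
· · · · · · · ·
· · · · · ♙ · ·
· · ♙ · · · · ♘
♙ ♙ · ♙ ♙ · ♙ ♙
♖ ♘ ♗ ♕ ♔ ♗ · ♖


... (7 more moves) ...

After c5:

♜ ♞ · ♛ ♚ ♝ ♞ ♜
♟ · · ♟ ♟ · ♟ ♟
· ♟ · · · · · ·
· · ♟ · · ♟ ♘ ·
· · · · · ♙ · ·
· · ♙ ♝ · · · ·
♙ ♙ · ♔ ♙ · ♙ ♙
♖ ♘ ♗ ♕ · ♗ ♖ ·


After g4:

♜ ♞ · ♛ ♚ ♝ ♞ ♜
♟ · · ♟ ♟ · ♟ ♟
· ♟ · · · · · ·
· · ♟ · · ♟ ♘ ·
· · · · · ♙ ♙ ·
· · ♙ ♝ · · · ·
♙ ♙ · ♔ ♙ · · ♙
♖ ♘ ♗ ♕ · ♗ ♖ ·



  a b c d e f g h
  ─────────────────
8│♜ ♞ · ♛ ♚ ♝ ♞ ♜│8
7│♟ · · ♟ ♟ · ♟ ♟│7
6│· ♟ · · · · · ·│6
5│· · ♟ · · ♟ ♘ ·│5
4│· · · · · ♙ ♙ ·│4
3│· · ♙ ♝ · · · ·│3
2│♙ ♙ · ♔ ♙ · · ♙│2
1│♖ ♘ ♗ ♕ · ♗ ♖ ·│1
  ─────────────────
  a b c d e f g h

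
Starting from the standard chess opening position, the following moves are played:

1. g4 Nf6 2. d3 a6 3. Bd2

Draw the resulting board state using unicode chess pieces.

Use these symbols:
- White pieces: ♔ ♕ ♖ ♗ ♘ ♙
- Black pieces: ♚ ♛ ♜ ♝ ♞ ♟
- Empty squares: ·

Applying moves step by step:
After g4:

♜ ♞ ♝ ♛ ♚ ♝ ♞ ♜
♟ ♟ ♟ ♟ ♟ ♟ ♟ ♟
· · · · · · · ·
· · · · · · · ·
· · · · · · ♙ ·
· · · · · · · ·
♙ ♙ ♙ ♙ ♙ ♙ · ♙
♖ ♘ ♗ ♕ ♔ ♗ ♘ ♖


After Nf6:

♜ ♞ ♝ ♛ ♚ ♝ · ♜
♟ ♟ ♟ ♟ ♟ ♟ ♟ ♟
· · · · · ♞ · ·
· · · · · · · ·
· · · · · · ♙ ·
· · · · · · · ·
♙ ♙ ♙ ♙ ♙ ♙ · ♙
♖ ♘ ♗ ♕ ♔ ♗ ♘ ♖


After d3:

♜ ♞ ♝ ♛ ♚ ♝ · ♜
♟ ♟ ♟ ♟ ♟ ♟ ♟ ♟
· · · · · ♞ · ·
· · · · · · · ·
· · · · · · ♙ ·
· · · ♙ · · · ·
♙ ♙ ♙ · ♙ ♙ · ♙
♖ ♘ ♗ ♕ ♔ ♗ ♘ ♖


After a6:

♜ ♞ ♝ ♛ ♚ ♝ · ♜
· ♟ ♟ ♟ ♟ ♟ ♟ ♟
♟ · · · · ♞ · ·
· · · · · · · ·
· · · · · · ♙ ·
· · · ♙ · · · ·
♙ ♙ ♙ · ♙ ♙ · ♙
♖ ♘ ♗ ♕ ♔ ♗ ♘ ♖


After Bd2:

♜ ♞ ♝ ♛ ♚ ♝ · ♜
· ♟ ♟ ♟ ♟ ♟ ♟ ♟
♟ · · · · ♞ · ·
· · · · · · · ·
· · · · · · ♙ ·
· · · ♙ · · · ·
♙ ♙ ♙ ♗ ♙ ♙ · ♙
♖ ♘ · ♕ ♔ ♗ ♘ ♖



  a b c d e f g h
  ─────────────────
8│♜ ♞ ♝ ♛ ♚ ♝ · ♜│8
7│· ♟ ♟ ♟ ♟ ♟ ♟ ♟│7
6│♟ · · · · ♞ · ·│6
5│· · · · · · · ·│5
4│· · · · · · ♙ ·│4
3│· · · ♙ · · · ·│3
2│♙ ♙ ♙ ♗ ♙ ♙ · ♙│2
1│♖ ♘ · ♕ ♔ ♗ ♘ ♖│1
  ─────────────────
  a b c d e f g h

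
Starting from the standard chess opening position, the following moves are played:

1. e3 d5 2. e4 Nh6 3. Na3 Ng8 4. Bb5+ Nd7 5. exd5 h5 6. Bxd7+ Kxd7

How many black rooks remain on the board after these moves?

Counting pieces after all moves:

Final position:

  a b c d e f g h
  ─────────────────
8│♜ · ♝ ♛ · ♝ ♞ ♜│8
7│♟ ♟ ♟ ♚ ♟ ♟ ♟ ·│7
6│· · · · · · · ·│6
5│· · · ♙ · · · ♟│5
4│· · · · · · · ·│4
3│♘ · · · · · · ·│3
2│♙ ♙ ♙ ♙ · ♙ ♙ ♙│2
1│♖ · ♗ ♕ ♔ · ♘ ♖│1
  ─────────────────
  a b c d e f g h


2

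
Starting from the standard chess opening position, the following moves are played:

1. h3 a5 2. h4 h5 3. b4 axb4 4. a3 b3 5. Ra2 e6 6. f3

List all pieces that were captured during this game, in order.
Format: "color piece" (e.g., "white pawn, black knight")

Tracking captures:
  axb4: captured white pawn

white pawn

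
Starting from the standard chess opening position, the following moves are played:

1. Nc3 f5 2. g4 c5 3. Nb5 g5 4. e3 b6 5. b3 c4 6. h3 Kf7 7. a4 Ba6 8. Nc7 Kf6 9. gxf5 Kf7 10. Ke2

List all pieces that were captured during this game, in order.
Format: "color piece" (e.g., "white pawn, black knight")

Tracking captures:
  gxf5: captured black pawn

black pawn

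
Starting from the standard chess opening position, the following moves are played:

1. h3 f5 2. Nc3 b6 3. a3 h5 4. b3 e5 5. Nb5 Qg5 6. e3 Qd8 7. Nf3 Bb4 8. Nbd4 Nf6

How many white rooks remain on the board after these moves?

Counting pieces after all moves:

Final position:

  a b c d e f g h
  ─────────────────
8│♜ ♞ ♝ ♛ ♚ · · ♜│8
7│♟ · ♟ ♟ · · ♟ ·│7
6│· ♟ · · · ♞ · ·│6
5│· · · · ♟ ♟ · ♟│5
4│· ♝ · ♘ · · · ·│4
3│♙ ♙ · · ♙ ♘ · ♙│3
2│· · ♙ ♙ · ♙ ♙ ·│2
1│♖ · ♗ ♕ ♔ ♗ · ♖│1
  ─────────────────
  a b c d e f g h


2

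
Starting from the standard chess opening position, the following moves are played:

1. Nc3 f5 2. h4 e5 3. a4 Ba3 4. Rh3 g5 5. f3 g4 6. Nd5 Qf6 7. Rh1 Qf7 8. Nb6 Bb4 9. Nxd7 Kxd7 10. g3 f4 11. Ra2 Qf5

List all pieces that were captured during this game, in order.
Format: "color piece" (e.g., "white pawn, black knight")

Tracking captures:
  Nxd7: captured black pawn
  Kxd7: captured white knight

black pawn, white knight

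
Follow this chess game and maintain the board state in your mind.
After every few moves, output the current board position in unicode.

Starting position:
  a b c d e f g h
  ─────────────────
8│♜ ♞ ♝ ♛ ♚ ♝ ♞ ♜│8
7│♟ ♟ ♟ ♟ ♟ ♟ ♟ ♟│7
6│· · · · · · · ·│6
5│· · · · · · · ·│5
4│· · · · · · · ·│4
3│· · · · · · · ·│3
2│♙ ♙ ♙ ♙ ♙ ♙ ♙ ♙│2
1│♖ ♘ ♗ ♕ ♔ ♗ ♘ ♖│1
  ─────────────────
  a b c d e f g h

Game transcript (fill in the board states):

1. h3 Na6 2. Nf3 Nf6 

  a b c d e f g h
  ─────────────────
8│♜ · ♝ ♛ ♚ ♝ · ♜│8
7│♟ ♟ ♟ ♟ ♟ ♟ ♟ ♟│7
6│♞ · · · · ♞ · ·│6
5│· · · · · · · ·│5
4│· · · · · · · ·│4
3│· · · · · ♘ · ♙│3
2│♙ ♙ ♙ ♙ ♙ ♙ ♙ ·│2
1│♖ ♘ ♗ ♕ ♔ ♗ · ♖│1
  ─────────────────
  a b c d e f g h

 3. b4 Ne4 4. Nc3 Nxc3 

  a b c d e f g h
  ─────────────────
8│♜ · ♝ ♛ ♚ ♝ · ♜│8
7│♟ ♟ ♟ ♟ ♟ ♟ ♟ ♟│7
6│♞ · · · · · · ·│6
5│· · · · · · · ·│5
4│· ♙ · · · · · ·│4
3│· · ♞ · · ♘ · ♙│3
2│♙ · ♙ ♙ ♙ ♙ ♙ ·│2
1│♖ · ♗ ♕ ♔ ♗ · ♖│1
  ─────────────────
  a b c d e f g h

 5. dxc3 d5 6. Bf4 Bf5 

  a b c d e f g h
  ─────────────────
8│♜ · · ♛ ♚ ♝ · ♜│8
7│♟ ♟ ♟ · ♟ ♟ ♟ ♟│7
6│♞ · · · · · · ·│6
5│· · · ♟ · ♝ · ·│5
4│· ♙ · · · ♗ · ·│4
3│· · ♙ · · ♘ · ♙│3
2│♙ · ♙ · ♙ ♙ ♙ ·│2
1│♖ · · ♕ ♔ ♗ · ♖│1
  ─────────────────
  a b c d e f g h



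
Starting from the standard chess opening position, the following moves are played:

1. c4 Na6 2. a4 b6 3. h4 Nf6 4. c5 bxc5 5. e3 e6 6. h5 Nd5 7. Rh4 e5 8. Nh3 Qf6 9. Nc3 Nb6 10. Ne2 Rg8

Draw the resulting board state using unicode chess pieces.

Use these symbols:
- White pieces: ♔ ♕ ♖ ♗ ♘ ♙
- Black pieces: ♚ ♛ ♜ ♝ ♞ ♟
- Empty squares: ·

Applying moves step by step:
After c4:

♜ ♞ ♝ ♛ ♚ ♝ ♞ ♜
♟ ♟ ♟ ♟ ♟ ♟ ♟ ♟
· · · · · · · ·
· · · · · · · ·
· · ♙ · · · · ·
· · · · · · · ·
♙ ♙ · ♙ ♙ ♙ ♙ ♙
♖ ♘ ♗ ♕ ♔ ♗ ♘ ♖


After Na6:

♜ · ♝ ♛ ♚ ♝ ♞ ♜
♟ ♟ ♟ ♟ ♟ ♟ ♟ ♟
♞ · · · · · · ·
· · · · · · · ·
· · ♙ · · · · ·
· · · · · · · ·
♙ ♙ · ♙ ♙ ♙ ♙ ♙
♖ ♘ ♗ ♕ ♔ ♗ ♘ ♖


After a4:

♜ · ♝ ♛ ♚ ♝ ♞ ♜
♟ ♟ ♟ ♟ ♟ ♟ ♟ ♟
♞ · · · · · · ·
· · · · · · · ·
♙ · ♙ · · · · ·
· · · · · · · ·
· ♙ · ♙ ♙ ♙ ♙ ♙
♖ ♘ ♗ ♕ ♔ ♗ ♘ ♖


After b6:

♜ · ♝ ♛ ♚ ♝ ♞ ♜
♟ · ♟ ♟ ♟ ♟ ♟ ♟
♞ ♟ · · · · · ·
· · · · · · · ·
♙ · ♙ · · · · ·
· · · · · · · ·
· ♙ · ♙ ♙ ♙ ♙ ♙
♖ ♘ ♗ ♕ ♔ ♗ ♘ ♖


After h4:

♜ · ♝ ♛ ♚ ♝ ♞ ♜
♟ · ♟ ♟ ♟ ♟ ♟ ♟
♞ ♟ · · · · · ·
· · · · · · · ·
♙ · ♙ · · · · ♙
· · · · · · · ·
· ♙ · ♙ ♙ ♙ ♙ ·
♖ ♘ ♗ ♕ ♔ ♗ ♘ ♖


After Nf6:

♜ · ♝ ♛ ♚ ♝ · ♜
♟ · ♟ ♟ ♟ ♟ ♟ ♟
♞ ♟ · · · ♞ · ·
· · · · · · · ·
♙ · ♙ · · · · ♙
· · · · · · · ·
· ♙ · ♙ ♙ ♙ ♙ ·
♖ ♘ ♗ ♕ ♔ ♗ ♘ ♖


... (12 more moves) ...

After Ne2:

♜ · ♝ · ♚ ♝ · ♜
♟ · ♟ ♟ · ♟ ♟ ♟
♞ ♞ · · · ♛ · ·
· · ♟ · ♟ · · ♙
♙ · · · · · · ♖
· · · · ♙ · · ♘
· ♙ · ♙ ♘ ♙ ♙ ·
♖ · ♗ ♕ ♔ ♗ · ·


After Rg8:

♜ · ♝ · ♚ ♝ ♜ ·
♟ · ♟ ♟ · ♟ ♟ ♟
♞ ♞ · · · ♛ · ·
· · ♟ · ♟ · · ♙
♙ · · · · · · ♖
· · · · ♙ · · ♘
· ♙ · ♙ ♘ ♙ ♙ ·
♖ · ♗ ♕ ♔ ♗ · ·



  a b c d e f g h
  ─────────────────
8│♜ · ♝ · ♚ ♝ ♜ ·│8
7│♟ · ♟ ♟ · ♟ ♟ ♟│7
6│♞ ♞ · · · ♛ · ·│6
5│· · ♟ · ♟ · · ♙│5
4│♙ · · · · · · ♖│4
3│· · · · ♙ · · ♘│3
2│· ♙ · ♙ ♘ ♙ ♙ ·│2
1│♖ · ♗ ♕ ♔ ♗ · ·│1
  ─────────────────
  a b c d e f g h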